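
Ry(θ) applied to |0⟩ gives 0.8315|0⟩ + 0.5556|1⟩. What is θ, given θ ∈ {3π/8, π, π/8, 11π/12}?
3π/8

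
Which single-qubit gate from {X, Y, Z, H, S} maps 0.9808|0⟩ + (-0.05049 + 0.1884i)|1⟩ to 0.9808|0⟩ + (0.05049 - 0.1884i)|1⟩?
Z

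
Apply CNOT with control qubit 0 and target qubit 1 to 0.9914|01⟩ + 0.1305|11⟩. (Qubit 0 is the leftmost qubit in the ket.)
0.9914|01⟩ + 0.1305|10⟩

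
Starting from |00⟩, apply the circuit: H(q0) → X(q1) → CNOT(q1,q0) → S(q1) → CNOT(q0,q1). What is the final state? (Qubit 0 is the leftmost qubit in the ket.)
(1/√2)i|01⟩ + (1/√2)i|10⟩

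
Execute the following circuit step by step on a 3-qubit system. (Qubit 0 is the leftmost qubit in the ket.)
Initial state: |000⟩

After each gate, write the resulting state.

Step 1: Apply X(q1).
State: |010⟩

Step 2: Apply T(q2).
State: |010⟩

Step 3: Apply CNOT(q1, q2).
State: |011⟩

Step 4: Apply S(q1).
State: i|011⟩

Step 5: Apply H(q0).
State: (1/√2)i|011⟩ + (1/√2)i|111⟩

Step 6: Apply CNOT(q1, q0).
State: (1/√2)i|011⟩ + (1/√2)i|111⟩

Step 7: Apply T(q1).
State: (-1/2 + (1/2)i)|011⟩ + (-1/2 + (1/2)i)|111⟩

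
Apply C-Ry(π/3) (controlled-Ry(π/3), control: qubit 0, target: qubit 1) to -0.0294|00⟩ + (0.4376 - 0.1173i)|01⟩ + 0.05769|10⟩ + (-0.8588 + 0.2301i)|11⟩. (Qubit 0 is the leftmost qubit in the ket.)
-0.0294|00⟩ + (0.4376 - 0.1173i)|01⟩ + (0.4794 - 0.1151i)|10⟩ + (-0.7149 + 0.1993i)|11⟩

C-Ry(π/3) leaves the control-|0⟩ kets |00⟩, |01⟩ unchanged and applies Ry(π/3) to qubit 1 on the control-|1⟩ pair (|10⟩, |11⟩).
Ry(π/3) = [[cos(θ/2), −sin(θ/2)], [sin(θ/2), cos(θ/2)]]; θ = π/3, cos(θ/2) ≈ 0.866025, sin(θ/2) ≈ 0.5.
With a = amp(|10⟩) = 0.05769 and b = amp(|11⟩) = (-0.8588 + 0.2301i):
new amp(|10⟩) = (0.866025)·a + (-0.5)·b = (0.4794 - 0.1151i)
new amp(|11⟩) = (0.5)·a + (0.866025)·b = (-0.7149 + 0.1993i)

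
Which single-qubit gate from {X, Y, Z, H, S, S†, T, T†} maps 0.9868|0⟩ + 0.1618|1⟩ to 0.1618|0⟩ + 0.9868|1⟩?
X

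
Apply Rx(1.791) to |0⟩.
0.6251|0⟩ - 0.7805i|1⟩

Rx(1.791) = [[cos(θ/2), −i·sin(θ/2)], [−i·sin(θ/2), cos(θ/2)]]; θ = 1.791, cos(θ/2) ≈ 0.625129, sin(θ/2) ≈ 0.780522.
With a = amp(|0⟩) = 1 and b = amp(|1⟩) = 0:
new amp(|0⟩) = (0.625129)·a + (-0.780522i)·b = 0.6251
new amp(|1⟩) = (-0.780522i)·a + (0.625129)·b = -0.7805i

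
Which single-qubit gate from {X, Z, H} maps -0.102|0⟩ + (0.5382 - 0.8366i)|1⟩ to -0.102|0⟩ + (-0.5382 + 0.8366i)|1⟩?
Z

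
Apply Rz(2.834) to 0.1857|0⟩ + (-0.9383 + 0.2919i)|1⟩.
(0.02845 - 0.1835i)|0⟩ + (-0.4322 - 0.8825i)|1⟩

Rz(2.834) = [[e^(−iθ/2), 0], [0, e^(iθ/2)]] with e^(±iθ/2) = cos(θ/2) ± i·sin(θ/2); θ = 2.834, cos(θ/2) ≈ 0.153191, sin(θ/2) ≈ 0.988197.
With a = amp(|0⟩) = 0.1857 and b = amp(|1⟩) = (-0.9383 + 0.2919i):
new amp(|0⟩) = (0.153191 - 0.988197i)·a = (0.02845 - 0.1835i)
new amp(|1⟩) = (0.153191 + 0.988197i)·b = (-0.4322 - 0.8825i)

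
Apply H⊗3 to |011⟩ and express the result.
1/√8|000⟩ - 1/√8|001⟩ - 1/√8|010⟩ + 1/√8|011⟩ + 1/√8|100⟩ - 1/√8|101⟩ - 1/√8|110⟩ + 1/√8|111⟩

H⊗3 gives amp(|y⟩) = (1/2√2) Σ_x (−1)^(x·y) amp(|x⟩), where x·y is the number of positions in which both x and y have a 1.
|000⟩: (1)/(2√2) = 1/√8
|001⟩: (-1)/(2√2) = -1/√8
|010⟩: (-1)/(2√2) = -1/√8
|011⟩: (1)/(2√2) = 1/√8
|100⟩: (1)/(2√2) = 1/√8
|101⟩: (-1)/(2√2) = -1/√8
|110⟩: (-1)/(2√2) = -1/√8
|111⟩: (1)/(2√2) = 1/√8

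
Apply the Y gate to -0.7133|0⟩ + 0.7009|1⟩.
-0.7009i|0⟩ - 0.7133i|1⟩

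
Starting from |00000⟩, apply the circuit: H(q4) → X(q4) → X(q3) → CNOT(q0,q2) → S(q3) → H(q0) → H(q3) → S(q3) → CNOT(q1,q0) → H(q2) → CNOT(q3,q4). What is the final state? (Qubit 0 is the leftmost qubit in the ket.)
0.25i|00000⟩ + 0.25i|00001⟩ + 0.25|00010⟩ + 0.25|00011⟩ + 0.25i|00100⟩ + 0.25i|00101⟩ + 0.25|00110⟩ + 0.25|00111⟩ + 0.25i|10000⟩ + 0.25i|10001⟩ + 0.25|10010⟩ + 0.25|10011⟩ + 0.25i|10100⟩ + 0.25i|10101⟩ + 0.25|10110⟩ + 0.25|10111⟩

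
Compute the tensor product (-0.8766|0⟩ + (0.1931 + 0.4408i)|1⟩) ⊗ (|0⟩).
-0.8766|00⟩ + (0.1931 + 0.4408i)|10⟩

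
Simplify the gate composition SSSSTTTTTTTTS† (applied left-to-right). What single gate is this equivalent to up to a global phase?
S†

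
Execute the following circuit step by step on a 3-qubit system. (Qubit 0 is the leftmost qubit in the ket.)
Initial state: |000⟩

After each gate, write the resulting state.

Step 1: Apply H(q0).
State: 1/√2|000⟩ + 1/√2|100⟩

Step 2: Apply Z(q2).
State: 1/√2|000⟩ + 1/√2|100⟩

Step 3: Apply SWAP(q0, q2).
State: 1/√2|000⟩ + 1/√2|001⟩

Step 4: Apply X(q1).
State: 1/√2|010⟩ + 1/√2|011⟩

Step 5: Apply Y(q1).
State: -(1/√2)i|000⟩ - (1/√2)i|001⟩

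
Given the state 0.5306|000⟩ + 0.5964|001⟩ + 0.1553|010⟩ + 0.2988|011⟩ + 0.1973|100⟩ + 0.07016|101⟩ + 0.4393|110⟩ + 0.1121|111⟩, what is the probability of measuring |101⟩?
0.004922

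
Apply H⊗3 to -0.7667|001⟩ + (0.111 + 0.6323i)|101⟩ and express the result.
(-0.2318 + 0.2236i)|000⟩ + (0.2318 - 0.2236i)|001⟩ + (-0.2318 + 0.2236i)|010⟩ + (0.2318 - 0.2236i)|011⟩ + (-0.3103 - 0.2236i)|100⟩ + (0.3103 + 0.2236i)|101⟩ + (-0.3103 - 0.2236i)|110⟩ + (0.3103 + 0.2236i)|111⟩

H⊗3 gives amp(|y⟩) = (1/2√2) Σ_x (−1)^(x·y) amp(|x⟩), where x·y is the number of positions in which both x and y have a 1.
|000⟩: (-0.7667 + (0.111 + 0.6323i))/(2√2) = (-0.2318 + 0.2236i)
|001⟩: (0.7667 - (0.111 + 0.6323i))/(2√2) = (0.2318 - 0.2236i)
|010⟩: (-0.7667 + (0.111 + 0.6323i))/(2√2) = (-0.2318 + 0.2236i)
|011⟩: (0.7667 - (0.111 + 0.6323i))/(2√2) = (0.2318 - 0.2236i)
|100⟩: (-0.7667 - (0.111 + 0.6323i))/(2√2) = (-0.3103 - 0.2236i)
|101⟩: (0.7667 + (0.111 + 0.6323i))/(2√2) = (0.3103 + 0.2236i)
|110⟩: (-0.7667 - (0.111 + 0.6323i))/(2√2) = (-0.3103 - 0.2236i)
|111⟩: (0.7667 + (0.111 + 0.6323i))/(2√2) = (0.3103 + 0.2236i)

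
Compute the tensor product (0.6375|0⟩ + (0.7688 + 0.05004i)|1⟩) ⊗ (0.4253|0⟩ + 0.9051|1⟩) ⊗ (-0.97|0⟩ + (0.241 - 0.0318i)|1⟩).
-0.263|000⟩ + (0.06534 - 0.008622i)|001⟩ - 0.5597|010⟩ + (0.1391 - 0.01835i)|011⟩ + (-0.3172 - 0.02064i)|100⟩ + (0.07948 - 0.005269i)|101⟩ + (-0.675 - 0.04393i)|110⟩ + (0.1691 - 0.01121i)|111⟩

amp(|b₁b₂…⟩) = product of the factor amplitudes for bits b₁, b₂, …; only kets whose every factor amplitude is nonzero survive.
|000⟩: (0.6375)(0.4253)(-0.97) = -0.263
|001⟩: (0.6375)(0.4253)(0.241 - 0.0318i) = (0.06534 - 0.008622i)
|010⟩: (0.6375)(0.9051)(-0.97) = -0.5597
|011⟩: (0.6375)(0.9051)(0.241 - 0.0318i) = (0.1391 - 0.01835i)
|100⟩: (0.7688 + 0.05004i)(0.4253)(-0.97) = (-0.3172 - 0.02064i)
|101⟩: (0.7688 + 0.05004i)(0.4253)(0.241 - 0.0318i) = (0.07948 - 0.005269i)
|110⟩: (0.7688 + 0.05004i)(0.9051)(-0.97) = (-0.675 - 0.04393i)
|111⟩: (0.7688 + 0.05004i)(0.9051)(0.241 - 0.0318i) = (0.1691 - 0.01121i)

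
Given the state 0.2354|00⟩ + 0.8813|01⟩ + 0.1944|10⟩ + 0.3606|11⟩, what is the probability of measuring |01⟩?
0.7767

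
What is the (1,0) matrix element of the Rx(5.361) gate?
-0.4449i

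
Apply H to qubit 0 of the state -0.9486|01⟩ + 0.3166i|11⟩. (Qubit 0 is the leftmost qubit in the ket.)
(-0.6708 + 0.2239i)|01⟩ + (-0.6708 - 0.2239i)|11⟩

H on qubit 0 mixes each pair of kets that differ only in qubit 0: amplitudes (a, b) of (|…0…⟩, |…1…⟩) become ((a + b)/√2, (a − b)/√2). Kets absent from the input have amplitude 0.
(|01⟩, |11⟩): (a, b) = (-0.9486, 0.3166i) → ((-0.6708 + 0.2239i), (-0.6708 - 0.2239i))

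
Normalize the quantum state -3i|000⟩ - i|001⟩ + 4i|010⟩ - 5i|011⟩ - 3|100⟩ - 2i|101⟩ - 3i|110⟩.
-0.3511i|000⟩ - 0.117i|001⟩ + 0.4682i|010⟩ - 0.5852i|011⟩ - 0.3511|100⟩ - 0.2341i|101⟩ - 0.3511i|110⟩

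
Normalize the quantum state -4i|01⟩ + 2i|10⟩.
-0.8944i|01⟩ + (1/√5)i|10⟩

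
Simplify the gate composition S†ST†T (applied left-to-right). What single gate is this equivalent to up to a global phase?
I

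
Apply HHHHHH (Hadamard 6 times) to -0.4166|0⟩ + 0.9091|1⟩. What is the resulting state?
-0.4166|0⟩ + 0.9091|1⟩

H² = I, so an even number of Hadamards cancels: H^6 = I and the state is unchanged.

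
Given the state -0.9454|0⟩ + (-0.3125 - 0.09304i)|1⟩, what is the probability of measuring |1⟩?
0.1063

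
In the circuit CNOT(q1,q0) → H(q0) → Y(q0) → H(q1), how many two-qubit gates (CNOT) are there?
1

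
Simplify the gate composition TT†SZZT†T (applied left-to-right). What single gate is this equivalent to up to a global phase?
S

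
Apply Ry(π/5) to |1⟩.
-0.309|0⟩ + 0.9511|1⟩

Ry(π/5) = [[cos(θ/2), −sin(θ/2)], [sin(θ/2), cos(θ/2)]]; θ = π/5, cos(θ/2) ≈ 0.951057, sin(θ/2) ≈ 0.309017.
With a = amp(|0⟩) = 0 and b = amp(|1⟩) = 1:
new amp(|0⟩) = (0.951057)·a + (-0.309017)·b = -0.309
new amp(|1⟩) = (0.309017)·a + (0.951057)·b = 0.9511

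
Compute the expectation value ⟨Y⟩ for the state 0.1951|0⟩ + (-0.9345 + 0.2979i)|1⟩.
0.1162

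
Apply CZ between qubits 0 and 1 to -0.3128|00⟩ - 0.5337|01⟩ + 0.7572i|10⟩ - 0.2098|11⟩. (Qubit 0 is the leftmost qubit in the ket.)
-0.3128|00⟩ - 0.5337|01⟩ + 0.7572i|10⟩ + 0.2098|11⟩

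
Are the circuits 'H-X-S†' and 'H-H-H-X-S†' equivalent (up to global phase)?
Yes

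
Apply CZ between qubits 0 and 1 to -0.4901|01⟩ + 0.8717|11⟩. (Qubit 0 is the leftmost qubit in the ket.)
-0.4901|01⟩ - 0.8717|11⟩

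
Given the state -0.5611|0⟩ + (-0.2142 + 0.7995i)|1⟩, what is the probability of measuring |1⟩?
0.6851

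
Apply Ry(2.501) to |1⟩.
-0.9491|0⟩ + 0.3148|1⟩

Ry(2.501) = [[cos(θ/2), −sin(θ/2)], [sin(θ/2), cos(θ/2)]]; θ = 2.501, cos(θ/2) ≈ 0.314848, sin(θ/2) ≈ 0.949142.
With a = amp(|0⟩) = 0 and b = amp(|1⟩) = 1:
new amp(|0⟩) = (0.314848)·a + (-0.949142)·b = -0.9491
new amp(|1⟩) = (0.949142)·a + (0.314848)·b = 0.3148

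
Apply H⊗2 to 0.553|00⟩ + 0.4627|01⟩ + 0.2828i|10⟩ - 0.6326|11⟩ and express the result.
(0.1916 + 0.1414i)|00⟩ + (0.3615 + 0.1414i)|01⟩ + (0.8242 - 0.1414i)|10⟩ + (-0.2712 - 0.1414i)|11⟩

H⊗2 gives amp(|y⟩) = (1/2) Σ_x (−1)^(x·y) amp(|x⟩), where x·y is the number of positions in which both x and y have a 1.
|00⟩: (0.553 + 0.4627 + 0.2828i - 0.6326)/2 = (0.1916 + 0.1414i)
|01⟩: (0.553 - 0.4627 + 0.2828i + 0.6326)/2 = (0.3615 + 0.1414i)
|10⟩: (0.553 + 0.4627 - 0.2828i + 0.6326)/2 = (0.8242 - 0.1414i)
|11⟩: (0.553 - 0.4627 - 0.2828i - 0.6326)/2 = (-0.2712 - 0.1414i)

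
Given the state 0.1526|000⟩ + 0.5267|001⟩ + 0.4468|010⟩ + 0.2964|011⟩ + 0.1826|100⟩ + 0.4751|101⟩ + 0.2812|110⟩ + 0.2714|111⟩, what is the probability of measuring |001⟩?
0.2774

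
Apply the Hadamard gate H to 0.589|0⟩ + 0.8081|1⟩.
0.9879|0⟩ - 0.1549|1⟩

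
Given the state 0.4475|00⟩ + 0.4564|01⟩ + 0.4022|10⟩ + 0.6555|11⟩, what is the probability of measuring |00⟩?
0.2003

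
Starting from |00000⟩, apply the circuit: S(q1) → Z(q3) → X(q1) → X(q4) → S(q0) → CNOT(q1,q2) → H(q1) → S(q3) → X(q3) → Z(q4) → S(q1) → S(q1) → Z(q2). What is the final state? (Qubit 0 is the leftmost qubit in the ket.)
1/√2|00111⟩ + 1/√2|01111⟩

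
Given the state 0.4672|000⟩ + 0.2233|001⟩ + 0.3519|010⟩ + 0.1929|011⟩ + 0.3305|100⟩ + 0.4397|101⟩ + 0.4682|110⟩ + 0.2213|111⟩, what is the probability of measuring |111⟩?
0.04897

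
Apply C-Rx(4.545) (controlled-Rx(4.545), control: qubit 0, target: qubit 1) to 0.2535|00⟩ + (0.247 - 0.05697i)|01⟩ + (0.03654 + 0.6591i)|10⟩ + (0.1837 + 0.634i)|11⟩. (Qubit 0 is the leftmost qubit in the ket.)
0.2535|00⟩ + (0.247 - 0.05697i)|01⟩ + (0.4606 - 0.5658i)|10⟩ + (0.3848 - 0.4372i)|11⟩

C-Rx(4.545) leaves the control-|0⟩ kets |00⟩, |01⟩ unchanged and applies Rx(4.545) to qubit 1 on the control-|1⟩ pair (|10⟩, |11⟩).
Rx(4.545) = [[cos(θ/2), −i·sin(θ/2)], [−i·sin(θ/2), cos(θ/2)]]; θ = 4.545, cos(θ/2) ≈ -0.64552, sin(θ/2) ≈ 0.763744.
With a = amp(|10⟩) = (0.03654 + 0.6591i) and b = amp(|11⟩) = (0.1837 + 0.634i):
new amp(|10⟩) = (-0.64552)·a + (-0.763744i)·b = (0.4606 - 0.5658i)
new amp(|11⟩) = (-0.763744i)·a + (-0.64552)·b = (0.3848 - 0.4372i)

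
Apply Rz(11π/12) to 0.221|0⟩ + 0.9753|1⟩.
(0.02885 - 0.2191i)|0⟩ + (0.1273 + 0.967i)|1⟩

Rz(11π/12) = [[e^(−iθ/2), 0], [0, e^(iθ/2)]] with e^(±iθ/2) = cos(θ/2) ± i·sin(θ/2); θ = 11π/12, cos(θ/2) ≈ 0.130526, sin(θ/2) ≈ 0.991445.
With a = amp(|0⟩) = 0.221 and b = amp(|1⟩) = 0.9753:
new amp(|0⟩) = (0.130526 - 0.991445i)·a = (0.02885 - 0.2191i)
new amp(|1⟩) = (0.130526 + 0.991445i)·b = (0.1273 + 0.967i)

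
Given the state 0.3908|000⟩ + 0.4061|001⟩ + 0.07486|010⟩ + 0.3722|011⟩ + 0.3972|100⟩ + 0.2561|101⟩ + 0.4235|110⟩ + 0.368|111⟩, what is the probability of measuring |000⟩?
0.1527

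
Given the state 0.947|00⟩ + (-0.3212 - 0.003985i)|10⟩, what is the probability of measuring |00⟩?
0.8968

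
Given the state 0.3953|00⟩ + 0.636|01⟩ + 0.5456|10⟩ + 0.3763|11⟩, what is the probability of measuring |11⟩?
0.1416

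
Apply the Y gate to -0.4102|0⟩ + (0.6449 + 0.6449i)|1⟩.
(0.6449 - 0.6449i)|0⟩ - 0.4102i|1⟩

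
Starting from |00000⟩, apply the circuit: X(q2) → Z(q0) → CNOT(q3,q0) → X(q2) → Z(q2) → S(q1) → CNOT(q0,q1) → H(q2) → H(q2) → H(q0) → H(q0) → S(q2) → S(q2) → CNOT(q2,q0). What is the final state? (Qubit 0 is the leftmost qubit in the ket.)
|00000⟩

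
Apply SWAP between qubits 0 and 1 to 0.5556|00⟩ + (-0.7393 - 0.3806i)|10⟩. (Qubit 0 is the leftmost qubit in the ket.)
0.5556|00⟩ + (-0.7393 - 0.3806i)|01⟩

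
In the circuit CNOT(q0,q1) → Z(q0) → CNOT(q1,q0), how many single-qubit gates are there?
1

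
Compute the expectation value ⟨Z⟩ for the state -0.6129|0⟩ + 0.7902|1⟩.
-0.2488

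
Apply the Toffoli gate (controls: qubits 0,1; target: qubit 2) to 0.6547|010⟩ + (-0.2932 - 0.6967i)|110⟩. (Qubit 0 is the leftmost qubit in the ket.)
0.6547|010⟩ + (-0.2932 - 0.6967i)|111⟩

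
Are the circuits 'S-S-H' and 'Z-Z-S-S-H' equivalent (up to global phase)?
Yes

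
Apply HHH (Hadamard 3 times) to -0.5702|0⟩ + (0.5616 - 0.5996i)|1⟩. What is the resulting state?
(-0.006081 - 0.424i)|0⟩ + (-0.8003 + 0.424i)|1⟩

H² = I, so H^3 = H: a single Hadamard. With (a, b) = (-0.5702, (0.5616 - 0.5996i)), H gives ((a + b)/√2, (a − b)/√2) = ((-0.006081 - 0.424i), (-0.8003 + 0.424i)).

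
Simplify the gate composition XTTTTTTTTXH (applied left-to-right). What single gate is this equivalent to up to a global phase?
H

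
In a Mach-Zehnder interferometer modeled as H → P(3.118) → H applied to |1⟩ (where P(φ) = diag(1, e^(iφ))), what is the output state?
(0.9999 - 0.0118i)|0⟩ + (0.0001391 + 0.0118i)|1⟩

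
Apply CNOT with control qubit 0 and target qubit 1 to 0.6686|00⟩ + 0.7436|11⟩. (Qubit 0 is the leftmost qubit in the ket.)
0.6686|00⟩ + 0.7436|10⟩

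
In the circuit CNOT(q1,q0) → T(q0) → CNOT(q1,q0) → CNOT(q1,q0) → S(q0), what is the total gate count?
5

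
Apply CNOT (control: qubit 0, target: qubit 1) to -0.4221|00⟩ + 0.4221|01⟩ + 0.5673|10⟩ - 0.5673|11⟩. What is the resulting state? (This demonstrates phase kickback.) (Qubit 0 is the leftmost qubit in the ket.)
-0.4221|00⟩ + 0.4221|01⟩ - 0.5673|10⟩ + 0.5673|11⟩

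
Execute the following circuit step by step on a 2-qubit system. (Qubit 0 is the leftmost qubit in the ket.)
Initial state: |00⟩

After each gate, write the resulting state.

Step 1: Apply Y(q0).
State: i|10⟩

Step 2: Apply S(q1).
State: i|10⟩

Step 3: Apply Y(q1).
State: -|11⟩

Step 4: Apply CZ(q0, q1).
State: |11⟩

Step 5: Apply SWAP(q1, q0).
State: |11⟩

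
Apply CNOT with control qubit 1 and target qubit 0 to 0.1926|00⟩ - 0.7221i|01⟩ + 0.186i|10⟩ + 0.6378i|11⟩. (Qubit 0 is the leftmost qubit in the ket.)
0.1926|00⟩ + 0.6378i|01⟩ + 0.186i|10⟩ - 0.7221i|11⟩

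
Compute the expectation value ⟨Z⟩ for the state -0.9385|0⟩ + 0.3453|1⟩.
0.7616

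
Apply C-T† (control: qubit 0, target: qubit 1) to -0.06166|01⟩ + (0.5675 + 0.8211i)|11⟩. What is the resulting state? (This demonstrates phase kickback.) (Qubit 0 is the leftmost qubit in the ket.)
-0.06166|01⟩ + (0.9819 + 0.1793i)|11⟩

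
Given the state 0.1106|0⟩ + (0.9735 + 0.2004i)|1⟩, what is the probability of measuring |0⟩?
0.01223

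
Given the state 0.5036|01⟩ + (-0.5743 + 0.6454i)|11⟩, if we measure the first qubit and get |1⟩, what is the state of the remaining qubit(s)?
(-0.6648 + 0.7471i)|1⟩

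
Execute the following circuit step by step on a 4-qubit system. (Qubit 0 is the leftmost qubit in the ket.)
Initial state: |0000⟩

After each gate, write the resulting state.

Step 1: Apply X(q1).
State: |0100⟩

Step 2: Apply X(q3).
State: |0101⟩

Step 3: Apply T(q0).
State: |0101⟩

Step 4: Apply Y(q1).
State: -i|0001⟩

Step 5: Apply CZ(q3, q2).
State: -i|0001⟩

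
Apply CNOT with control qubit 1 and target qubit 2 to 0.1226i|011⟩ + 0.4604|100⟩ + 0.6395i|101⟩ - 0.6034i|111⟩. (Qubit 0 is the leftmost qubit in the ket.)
0.1226i|010⟩ + 0.4604|100⟩ + 0.6395i|101⟩ - 0.6034i|110⟩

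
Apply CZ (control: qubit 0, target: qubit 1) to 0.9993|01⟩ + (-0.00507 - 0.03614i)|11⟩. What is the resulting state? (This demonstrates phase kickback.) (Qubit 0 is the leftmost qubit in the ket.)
0.9993|01⟩ + (0.00507 + 0.03614i)|11⟩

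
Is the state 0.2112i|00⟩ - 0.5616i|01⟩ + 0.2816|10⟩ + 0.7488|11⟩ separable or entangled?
Entangled

Writing the state as a|00⟩ + b|01⟩ + c|10⟩ + d|11⟩, it is a product state iff ad − bc = 0.
Here (a, b, c, d) = (0.2112i, -0.5616i, 0.2816, 0.7488): ad − bc = (0.2112i)(0.7488) − (-0.5616i)(0.2816) = 0.3163i ≠ 0, so the state is entangled.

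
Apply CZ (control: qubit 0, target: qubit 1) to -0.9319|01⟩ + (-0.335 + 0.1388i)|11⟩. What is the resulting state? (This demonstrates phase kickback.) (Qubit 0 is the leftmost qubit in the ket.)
-0.9319|01⟩ + (0.335 - 0.1388i)|11⟩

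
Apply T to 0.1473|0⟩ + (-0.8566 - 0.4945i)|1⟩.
0.1473|0⟩ + (-0.256 - 0.9554i)|1⟩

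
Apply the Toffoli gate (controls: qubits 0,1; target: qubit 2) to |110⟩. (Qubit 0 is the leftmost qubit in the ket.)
|111⟩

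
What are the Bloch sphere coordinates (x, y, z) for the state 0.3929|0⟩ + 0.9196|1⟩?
(0.7226, 0, -0.6913)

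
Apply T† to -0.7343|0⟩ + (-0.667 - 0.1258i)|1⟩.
-0.7343|0⟩ + (-0.5606 + 0.3827i)|1⟩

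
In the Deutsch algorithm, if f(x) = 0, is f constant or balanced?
Constant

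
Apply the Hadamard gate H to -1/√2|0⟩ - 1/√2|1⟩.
-|0⟩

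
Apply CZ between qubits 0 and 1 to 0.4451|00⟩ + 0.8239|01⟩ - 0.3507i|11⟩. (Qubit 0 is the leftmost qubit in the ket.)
0.4451|00⟩ + 0.8239|01⟩ + 0.3507i|11⟩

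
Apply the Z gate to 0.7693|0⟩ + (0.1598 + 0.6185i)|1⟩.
0.7693|0⟩ + (-0.1598 - 0.6185i)|1⟩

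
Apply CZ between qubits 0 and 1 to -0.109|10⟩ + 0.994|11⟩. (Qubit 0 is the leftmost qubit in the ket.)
-0.109|10⟩ - 0.994|11⟩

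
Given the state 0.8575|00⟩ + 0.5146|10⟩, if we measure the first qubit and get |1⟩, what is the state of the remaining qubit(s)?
|0⟩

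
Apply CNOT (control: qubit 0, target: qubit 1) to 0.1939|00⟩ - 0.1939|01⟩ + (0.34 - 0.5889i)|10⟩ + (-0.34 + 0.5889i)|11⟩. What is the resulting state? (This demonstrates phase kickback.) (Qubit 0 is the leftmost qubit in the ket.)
0.1939|00⟩ - 0.1939|01⟩ + (-0.34 + 0.5889i)|10⟩ + (0.34 - 0.5889i)|11⟩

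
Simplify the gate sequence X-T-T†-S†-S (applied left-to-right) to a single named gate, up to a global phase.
X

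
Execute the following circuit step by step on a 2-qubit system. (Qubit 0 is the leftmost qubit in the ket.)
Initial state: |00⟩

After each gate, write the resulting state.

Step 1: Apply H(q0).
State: 1/√2|00⟩ + 1/√2|10⟩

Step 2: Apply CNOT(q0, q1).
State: 1/√2|00⟩ + 1/√2|11⟩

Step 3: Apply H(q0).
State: 1/2|00⟩ + 1/2|01⟩ + 1/2|10⟩ - 1/2|11⟩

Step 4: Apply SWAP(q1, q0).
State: 1/2|00⟩ + 1/2|01⟩ + 1/2|10⟩ - 1/2|11⟩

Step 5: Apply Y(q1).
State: -(1/2)i|00⟩ + (1/2)i|01⟩ + (1/2)i|10⟩ + (1/2)i|11⟩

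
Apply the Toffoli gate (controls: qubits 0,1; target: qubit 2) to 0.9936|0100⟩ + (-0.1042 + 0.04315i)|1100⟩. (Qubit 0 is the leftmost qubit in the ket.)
0.9936|0100⟩ + (-0.1042 + 0.04315i)|1110⟩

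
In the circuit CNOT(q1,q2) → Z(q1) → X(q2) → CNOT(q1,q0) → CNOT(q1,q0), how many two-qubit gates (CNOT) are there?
3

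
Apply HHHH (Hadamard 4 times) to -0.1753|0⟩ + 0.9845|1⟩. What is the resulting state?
-0.1753|0⟩ + 0.9845|1⟩

H² = I, so an even number of Hadamards cancels: H^4 = I and the state is unchanged.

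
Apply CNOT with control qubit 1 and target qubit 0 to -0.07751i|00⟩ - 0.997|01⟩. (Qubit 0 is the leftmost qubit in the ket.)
-0.07751i|00⟩ - 0.997|11⟩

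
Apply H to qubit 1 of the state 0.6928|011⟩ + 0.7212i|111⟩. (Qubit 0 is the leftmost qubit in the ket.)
0.4899|001⟩ - 0.4899|011⟩ + 0.51i|101⟩ - 0.51i|111⟩

H on qubit 1 mixes each pair of kets that differ only in qubit 1: amplitudes (a, b) of (|…0…⟩, |…1…⟩) become ((a + b)/√2, (a − b)/√2). Kets absent from the input have amplitude 0.
(|001⟩, |011⟩): (a, b) = (0, 0.6928) → (0.4899, -0.4899)
(|101⟩, |111⟩): (a, b) = (0, 0.7212i) → (0.51i, -0.51i)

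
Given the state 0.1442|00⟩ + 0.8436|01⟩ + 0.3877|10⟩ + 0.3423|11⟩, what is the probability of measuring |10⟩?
0.1503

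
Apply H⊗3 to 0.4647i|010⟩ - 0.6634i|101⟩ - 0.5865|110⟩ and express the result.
(-0.2074 - 0.07025i)|000⟩ + (-0.2074 + 0.3988i)|001⟩ + (0.2074 - 0.3988i)|010⟩ + (0.2074 + 0.07025i)|011⟩ + (0.2074 + 0.3988i)|100⟩ + (0.2074 - 0.07025i)|101⟩ + (-0.2074 + 0.07025i)|110⟩ + (-0.2074 - 0.3988i)|111⟩

H⊗3 gives amp(|y⟩) = (1/2√2) Σ_x (−1)^(x·y) amp(|x⟩), where x·y is the number of positions in which both x and y have a 1.
|000⟩: (0.4647i - 0.6634i - 0.5865)/(2√2) = (-0.2074 - 0.07025i)
|001⟩: (0.4647i + 0.6634i - 0.5865)/(2√2) = (-0.2074 + 0.3988i)
|010⟩: (-0.4647i - 0.6634i + 0.5865)/(2√2) = (0.2074 - 0.3988i)
|011⟩: (-0.4647i + 0.6634i + 0.5865)/(2√2) = (0.2074 + 0.07025i)
|100⟩: (0.4647i + 0.6634i + 0.5865)/(2√2) = (0.2074 + 0.3988i)
|101⟩: (0.4647i - 0.6634i + 0.5865)/(2√2) = (0.2074 - 0.07025i)
|110⟩: (-0.4647i + 0.6634i - 0.5865)/(2√2) = (-0.2074 + 0.07025i)
|111⟩: (-0.4647i - 0.6634i - 0.5865)/(2√2) = (-0.2074 - 0.3988i)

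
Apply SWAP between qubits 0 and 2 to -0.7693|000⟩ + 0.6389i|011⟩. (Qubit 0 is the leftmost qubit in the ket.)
-0.7693|000⟩ + 0.6389i|110⟩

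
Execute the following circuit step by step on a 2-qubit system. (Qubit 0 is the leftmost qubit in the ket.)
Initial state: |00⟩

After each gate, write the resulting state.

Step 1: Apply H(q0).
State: 1/√2|00⟩ + 1/√2|10⟩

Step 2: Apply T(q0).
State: 1/√2|00⟩ + (1/2 + (1/2)i)|10⟩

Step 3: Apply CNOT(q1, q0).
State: 1/√2|00⟩ + (1/2 + (1/2)i)|10⟩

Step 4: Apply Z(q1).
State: 1/√2|00⟩ + (1/2 + (1/2)i)|10⟩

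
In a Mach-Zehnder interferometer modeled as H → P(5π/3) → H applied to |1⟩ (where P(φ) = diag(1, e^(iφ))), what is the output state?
(0.25 + 0.433i)|0⟩ + (0.75 - 0.433i)|1⟩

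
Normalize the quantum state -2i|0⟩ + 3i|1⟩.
-0.5547i|0⟩ + 0.8321i|1⟩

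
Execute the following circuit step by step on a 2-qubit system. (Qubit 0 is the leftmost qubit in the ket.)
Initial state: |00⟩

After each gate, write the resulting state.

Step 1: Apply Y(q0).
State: i|10⟩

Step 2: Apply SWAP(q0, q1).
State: i|01⟩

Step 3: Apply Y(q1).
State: |00⟩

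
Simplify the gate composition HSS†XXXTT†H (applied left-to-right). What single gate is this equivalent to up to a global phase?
Z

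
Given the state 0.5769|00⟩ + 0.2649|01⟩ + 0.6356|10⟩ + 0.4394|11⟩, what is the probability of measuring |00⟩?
0.3328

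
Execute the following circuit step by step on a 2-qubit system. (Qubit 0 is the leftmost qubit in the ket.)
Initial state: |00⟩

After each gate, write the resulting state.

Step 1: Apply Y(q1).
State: i|01⟩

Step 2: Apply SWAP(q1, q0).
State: i|10⟩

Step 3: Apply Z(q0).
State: -i|10⟩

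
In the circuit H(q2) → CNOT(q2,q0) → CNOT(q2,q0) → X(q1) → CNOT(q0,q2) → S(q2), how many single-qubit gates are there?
3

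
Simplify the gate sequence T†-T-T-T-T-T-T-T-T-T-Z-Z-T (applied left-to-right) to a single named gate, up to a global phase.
T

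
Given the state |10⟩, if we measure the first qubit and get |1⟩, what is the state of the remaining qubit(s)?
|0⟩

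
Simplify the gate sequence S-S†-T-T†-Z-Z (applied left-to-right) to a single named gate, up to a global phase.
I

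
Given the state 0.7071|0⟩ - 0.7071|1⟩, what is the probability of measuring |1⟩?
0.5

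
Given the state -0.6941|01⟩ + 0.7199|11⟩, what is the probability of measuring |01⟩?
0.4818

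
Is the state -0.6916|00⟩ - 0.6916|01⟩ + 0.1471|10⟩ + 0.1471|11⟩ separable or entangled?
Separable

Writing the state as a|00⟩ + b|01⟩ + c|10⟩ + d|11⟩, it is a product state iff ad − bc = 0.
Here (a, b, c, d) = (-0.6916, -0.6916, 0.1471, 0.1471): ad − bc = (-0.6916)(0.1471) − (-0.6916)(0.1471) = 0, so the state is separable.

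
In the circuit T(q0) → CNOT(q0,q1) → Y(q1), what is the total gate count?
3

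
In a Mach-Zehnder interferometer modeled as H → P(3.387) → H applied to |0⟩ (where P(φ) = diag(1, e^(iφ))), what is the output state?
(0.01498 - 0.1215i)|0⟩ + (0.985 + 0.1215i)|1⟩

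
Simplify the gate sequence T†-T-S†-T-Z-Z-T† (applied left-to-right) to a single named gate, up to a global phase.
S†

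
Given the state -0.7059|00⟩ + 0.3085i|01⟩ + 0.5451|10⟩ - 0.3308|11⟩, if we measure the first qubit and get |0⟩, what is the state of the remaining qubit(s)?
-0.9163|0⟩ + 0.4005i|1⟩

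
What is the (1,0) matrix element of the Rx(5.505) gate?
-0.3793i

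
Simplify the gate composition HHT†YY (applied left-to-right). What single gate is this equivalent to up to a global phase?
T†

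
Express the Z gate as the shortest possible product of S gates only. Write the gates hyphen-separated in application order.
S-S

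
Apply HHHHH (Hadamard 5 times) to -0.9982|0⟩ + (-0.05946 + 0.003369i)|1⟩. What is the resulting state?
(-0.7479 + 0.002382i)|0⟩ + (-0.6638 - 0.002382i)|1⟩

H² = I, so H^5 = H: a single Hadamard. With (a, b) = (-0.9982, (-0.05946 + 0.003369i)), H gives ((a + b)/√2, (a − b)/√2) = ((-0.7479 + 0.002382i), (-0.6638 - 0.002382i)).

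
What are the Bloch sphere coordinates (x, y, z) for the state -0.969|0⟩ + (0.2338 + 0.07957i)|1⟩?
(-0.4531, -0.1542, 0.878)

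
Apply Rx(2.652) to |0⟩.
0.2424|0⟩ - 0.9702i|1⟩

Rx(2.652) = [[cos(θ/2), −i·sin(θ/2)], [−i·sin(θ/2), cos(θ/2)]]; θ = 2.652, cos(θ/2) ≈ 0.242359, sin(θ/2) ≈ 0.970187.
With a = amp(|0⟩) = 1 and b = amp(|1⟩) = 0:
new amp(|0⟩) = (0.242359)·a + (-0.970187i)·b = 0.2424
new amp(|1⟩) = (-0.970187i)·a + (0.242359)·b = -0.9702i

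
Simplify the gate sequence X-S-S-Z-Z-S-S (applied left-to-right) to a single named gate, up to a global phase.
X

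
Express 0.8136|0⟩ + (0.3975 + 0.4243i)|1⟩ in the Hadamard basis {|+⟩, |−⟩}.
(0.8564 + 0.3i)|+⟩ + (0.2942 - 0.3i)|−⟩

With |ψ⟩ = α|0⟩ + β|1⟩, the Hadamard-basis coefficients are ⟨+|ψ⟩ = (α + β)/√2 and ⟨−|ψ⟩ = (α − β)/√2.
Here α = 0.8136, β = (0.3975 + 0.4243i): (α + β)/√2 = (0.8564 + 0.3i), (α − β)/√2 = (0.2942 - 0.3i).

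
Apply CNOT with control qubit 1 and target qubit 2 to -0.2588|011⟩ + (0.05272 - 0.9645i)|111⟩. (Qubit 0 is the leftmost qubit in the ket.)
-0.2588|010⟩ + (0.05272 - 0.9645i)|110⟩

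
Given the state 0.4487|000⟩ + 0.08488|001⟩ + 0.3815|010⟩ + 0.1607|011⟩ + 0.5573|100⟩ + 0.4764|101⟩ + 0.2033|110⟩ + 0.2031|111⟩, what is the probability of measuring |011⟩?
0.02582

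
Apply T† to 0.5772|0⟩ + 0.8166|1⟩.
0.5772|0⟩ + (0.5774 - 0.5774i)|1⟩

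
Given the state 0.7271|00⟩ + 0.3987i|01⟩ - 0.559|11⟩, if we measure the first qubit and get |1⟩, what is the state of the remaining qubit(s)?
-|1⟩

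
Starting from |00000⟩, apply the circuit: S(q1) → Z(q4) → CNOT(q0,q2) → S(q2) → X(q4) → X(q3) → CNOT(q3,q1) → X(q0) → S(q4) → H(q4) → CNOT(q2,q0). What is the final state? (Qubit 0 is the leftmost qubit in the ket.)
(1/√2)i|11010⟩ - (1/√2)i|11011⟩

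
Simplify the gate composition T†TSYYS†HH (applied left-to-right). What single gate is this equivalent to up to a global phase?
I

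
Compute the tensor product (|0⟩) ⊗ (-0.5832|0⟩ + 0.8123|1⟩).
-0.5832|00⟩ + 0.8123|01⟩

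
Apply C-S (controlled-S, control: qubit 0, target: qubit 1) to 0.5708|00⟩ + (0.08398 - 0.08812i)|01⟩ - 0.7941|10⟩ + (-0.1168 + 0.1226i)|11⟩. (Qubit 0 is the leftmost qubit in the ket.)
0.5708|00⟩ + (0.08398 - 0.08812i)|01⟩ - 0.7941|10⟩ + (-0.1226 - 0.1168i)|11⟩

C-S leaves the control-|0⟩ kets |00⟩, |01⟩ unchanged and applies S to qubit 1 on the control-|1⟩ pair (|10⟩, |11⟩).
S = [[1, 0], [0, i]].
With a = amp(|10⟩) = -0.7941 and b = amp(|11⟩) = (-0.1168 + 0.1226i):
new amp(|10⟩) = (1)·a = -0.7941
new amp(|11⟩) = (i)·b = (-0.1226 - 0.1168i)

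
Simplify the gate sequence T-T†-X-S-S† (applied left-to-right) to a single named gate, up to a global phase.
X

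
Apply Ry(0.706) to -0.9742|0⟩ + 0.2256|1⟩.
-0.9921|0⟩ - 0.1251|1⟩

Ry(0.706) = [[cos(θ/2), −sin(θ/2)], [sin(θ/2), cos(θ/2)]]; θ = 0.706, cos(θ/2) ≈ 0.93834, sin(θ/2) ≈ 0.345714.
With a = amp(|0⟩) = -0.9742 and b = amp(|1⟩) = 0.2256:
new amp(|0⟩) = (0.93834)·a + (-0.345714)·b = -0.9921
new amp(|1⟩) = (0.345714)·a + (0.93834)·b = -0.1251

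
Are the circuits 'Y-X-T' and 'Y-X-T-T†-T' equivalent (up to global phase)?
Yes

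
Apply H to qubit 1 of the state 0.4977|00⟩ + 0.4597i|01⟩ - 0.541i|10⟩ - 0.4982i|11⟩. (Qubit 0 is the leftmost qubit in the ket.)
(0.3519 + 0.3251i)|00⟩ + (0.3519 - 0.3251i)|01⟩ - 0.7348i|10⟩ - 0.03026i|11⟩

H on qubit 1 mixes each pair of kets that differ only in qubit 1: amplitudes (a, b) of (|…0…⟩, |…1…⟩) become ((a + b)/√2, (a − b)/√2). Kets absent from the input have amplitude 0.
(|00⟩, |01⟩): (a, b) = (0.4977, 0.4597i) → ((0.3519 + 0.3251i), (0.3519 - 0.3251i))
(|10⟩, |11⟩): (a, b) = (-0.541i, -0.4982i) → (-0.7348i, -0.03026i)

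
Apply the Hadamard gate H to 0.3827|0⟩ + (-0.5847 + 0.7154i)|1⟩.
(-0.1428 + 0.5059i)|0⟩ + (0.6841 - 0.5059i)|1⟩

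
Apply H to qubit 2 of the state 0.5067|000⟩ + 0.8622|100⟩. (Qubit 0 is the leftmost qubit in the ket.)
0.3583|000⟩ + 0.3583|001⟩ + 0.6097|100⟩ + 0.6097|101⟩

H on qubit 2 mixes each pair of kets that differ only in qubit 2: amplitudes (a, b) of (|…0…⟩, |…1…⟩) become ((a + b)/√2, (a − b)/√2). Kets absent from the input have amplitude 0.
(|000⟩, |001⟩): (a, b) = (0.5067, 0) → (0.3583, 0.3583)
(|100⟩, |101⟩): (a, b) = (0.8622, 0) → (0.6097, 0.6097)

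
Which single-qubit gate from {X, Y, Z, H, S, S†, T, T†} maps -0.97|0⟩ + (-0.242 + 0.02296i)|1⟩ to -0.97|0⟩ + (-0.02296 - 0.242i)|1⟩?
S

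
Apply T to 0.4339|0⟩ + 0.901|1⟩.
0.4339|0⟩ + (0.6371 + 0.6371i)|1⟩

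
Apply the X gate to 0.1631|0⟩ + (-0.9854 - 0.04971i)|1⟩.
(-0.9854 - 0.04971i)|0⟩ + 0.1631|1⟩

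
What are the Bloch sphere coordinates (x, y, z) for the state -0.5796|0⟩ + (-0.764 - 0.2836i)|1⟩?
(0.8856, 0.3287, -0.3282)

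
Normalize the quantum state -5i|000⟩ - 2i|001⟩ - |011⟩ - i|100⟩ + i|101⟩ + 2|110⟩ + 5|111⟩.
-0.6402i|000⟩ - 0.2561i|001⟩ - 0.128|011⟩ - 0.128i|100⟩ + 0.128i|101⟩ + 0.2561|110⟩ + 0.6402|111⟩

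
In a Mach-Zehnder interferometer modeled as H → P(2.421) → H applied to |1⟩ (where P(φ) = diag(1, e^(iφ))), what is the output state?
(0.8757 - 0.3299i)|0⟩ + (0.1243 + 0.3299i)|1⟩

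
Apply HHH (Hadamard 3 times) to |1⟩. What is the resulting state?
1/√2|0⟩ - 1/√2|1⟩

H² = I, so H^3 = H: a single Hadamard. With (a, b) = (0, 1), H gives ((a + b)/√2, (a − b)/√2) = (1/√2, -1/√2).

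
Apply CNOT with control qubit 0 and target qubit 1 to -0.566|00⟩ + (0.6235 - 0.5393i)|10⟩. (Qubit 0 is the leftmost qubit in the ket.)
-0.566|00⟩ + (0.6235 - 0.5393i)|11⟩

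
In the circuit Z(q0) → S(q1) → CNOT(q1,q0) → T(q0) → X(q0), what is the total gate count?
5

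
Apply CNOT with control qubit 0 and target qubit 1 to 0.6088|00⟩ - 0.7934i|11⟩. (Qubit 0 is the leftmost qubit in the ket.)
0.6088|00⟩ - 0.7934i|10⟩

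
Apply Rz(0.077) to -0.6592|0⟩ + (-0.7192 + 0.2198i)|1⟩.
(-0.6587 + 0.02537i)|0⟩ + (-0.7271 + 0.192i)|1⟩

Rz(0.077) = [[e^(−iθ/2), 0], [0, e^(iθ/2)]] with e^(±iθ/2) = cos(θ/2) ± i·sin(θ/2); θ = 0.077, cos(θ/2) ≈ 0.999259, sin(θ/2) ≈ 0.0384905.
With a = amp(|0⟩) = -0.6592 and b = amp(|1⟩) = (-0.7192 + 0.2198i):
new amp(|0⟩) = (0.999259 - 0.0384905i)·a = (-0.6587 + 0.02537i)
new amp(|1⟩) = (0.999259 + 0.0384905i)·b = (-0.7271 + 0.192i)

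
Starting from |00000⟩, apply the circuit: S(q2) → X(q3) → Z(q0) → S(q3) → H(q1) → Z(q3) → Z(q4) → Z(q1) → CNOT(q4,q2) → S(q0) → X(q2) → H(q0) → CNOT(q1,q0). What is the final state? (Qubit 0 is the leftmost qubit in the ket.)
-(1/2)i|00110⟩ + (1/2)i|01110⟩ - (1/2)i|10110⟩ + (1/2)i|11110⟩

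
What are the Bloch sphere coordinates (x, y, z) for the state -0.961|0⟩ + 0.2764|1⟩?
(-0.5312, 0, 0.8471)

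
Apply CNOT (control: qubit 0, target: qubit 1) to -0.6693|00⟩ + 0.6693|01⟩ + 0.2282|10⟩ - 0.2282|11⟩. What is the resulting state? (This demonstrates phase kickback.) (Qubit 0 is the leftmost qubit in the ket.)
-0.6693|00⟩ + 0.6693|01⟩ - 0.2282|10⟩ + 0.2282|11⟩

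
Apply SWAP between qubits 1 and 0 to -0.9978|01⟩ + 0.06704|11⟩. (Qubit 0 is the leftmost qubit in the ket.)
-0.9978|10⟩ + 0.06704|11⟩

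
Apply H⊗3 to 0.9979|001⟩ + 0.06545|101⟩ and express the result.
0.376|000⟩ - 0.376|001⟩ + 0.376|010⟩ - 0.376|011⟩ + 0.3297|100⟩ - 0.3297|101⟩ + 0.3297|110⟩ - 0.3297|111⟩

H⊗3 gives amp(|y⟩) = (1/2√2) Σ_x (−1)^(x·y) amp(|x⟩), where x·y is the number of positions in which both x and y have a 1.
|000⟩: (0.9979 + 0.06545)/(2√2) = 0.376
|001⟩: (-0.9979 - 0.06545)/(2√2) = -0.376
|010⟩: (0.9979 + 0.06545)/(2√2) = 0.376
|011⟩: (-0.9979 - 0.06545)/(2√2) = -0.376
|100⟩: (0.9979 - 0.06545)/(2√2) = 0.3297
|101⟩: (-0.9979 + 0.06545)/(2√2) = -0.3297
|110⟩: (0.9979 - 0.06545)/(2√2) = 0.3297
|111⟩: (-0.9979 + 0.06545)/(2√2) = -0.3297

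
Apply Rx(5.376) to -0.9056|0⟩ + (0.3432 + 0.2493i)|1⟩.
(0.9233 - 0.1504i)|0⟩ + (-0.3085 + 0.1727i)|1⟩

Rx(5.376) = [[cos(θ/2), −i·sin(θ/2)], [−i·sin(θ/2), cos(θ/2)]]; θ = 5.376, cos(θ/2) ≈ -0.898879, sin(θ/2) ≈ 0.438198.
With a = amp(|0⟩) = -0.9056 and b = amp(|1⟩) = (0.3432 + 0.2493i):
new amp(|0⟩) = (-0.898879)·a + (-0.438198i)·b = (0.9233 - 0.1504i)
new amp(|1⟩) = (-0.438198i)·a + (-0.898879)·b = (-0.3085 + 0.1727i)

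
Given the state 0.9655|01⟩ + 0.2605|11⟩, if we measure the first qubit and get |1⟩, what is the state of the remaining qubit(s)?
|1⟩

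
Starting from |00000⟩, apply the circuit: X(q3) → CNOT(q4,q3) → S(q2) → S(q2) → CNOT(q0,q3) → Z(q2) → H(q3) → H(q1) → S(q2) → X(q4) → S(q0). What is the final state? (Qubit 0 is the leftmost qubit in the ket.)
1/2|00001⟩ - 1/2|00011⟩ + 1/2|01001⟩ - 1/2|01011⟩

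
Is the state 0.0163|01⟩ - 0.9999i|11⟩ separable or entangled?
Separable

Writing the state as a|00⟩ + b|01⟩ + c|10⟩ + d|11⟩, it is a product state iff ad − bc = 0.
Here (a, b, c, d) = (0, 0.0163, 0, -0.9999i): ad − bc = (0)(-0.9999i) − (0.0163)(0) = 0, so the state is separable.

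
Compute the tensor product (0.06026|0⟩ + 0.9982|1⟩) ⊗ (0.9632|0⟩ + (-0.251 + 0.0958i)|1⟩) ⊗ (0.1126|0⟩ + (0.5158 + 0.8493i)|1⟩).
0.006536|000⟩ + (0.02994 + 0.0493i)|001⟩ + (-0.001703 + 0.00065i)|010⟩ + (-0.0127 - 0.009868i)|011⟩ + 0.1083|100⟩ + (0.4959 + 0.8166i)|101⟩ + (-0.02821 + 0.01077i)|110⟩ + (-0.2104 - 0.1635i)|111⟩

amp(|b₁b₂…⟩) = product of the factor amplitudes for bits b₁, b₂, …; only kets whose every factor amplitude is nonzero survive.
|000⟩: (0.06026)(0.9632)(0.1126) = 0.006536
|001⟩: (0.06026)(0.9632)(0.5158 + 0.8493i) = (0.02994 + 0.0493i)
|010⟩: (0.06026)(-0.251 + 0.0958i)(0.1126) = (-0.001703 + 0.00065i)
|011⟩: (0.06026)(-0.251 + 0.0958i)(0.5158 + 0.8493i) = (-0.0127 - 0.009868i)
|100⟩: (0.9982)(0.9632)(0.1126) = 0.1083
|101⟩: (0.9982)(0.9632)(0.5158 + 0.8493i) = (0.4959 + 0.8166i)
|110⟩: (0.9982)(-0.251 + 0.0958i)(0.1126) = (-0.02821 + 0.01077i)
|111⟩: (0.9982)(-0.251 + 0.0958i)(0.5158 + 0.8493i) = (-0.2104 - 0.1635i)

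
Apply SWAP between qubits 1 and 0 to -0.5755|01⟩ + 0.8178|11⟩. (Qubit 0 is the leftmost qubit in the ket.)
-0.5755|10⟩ + 0.8178|11⟩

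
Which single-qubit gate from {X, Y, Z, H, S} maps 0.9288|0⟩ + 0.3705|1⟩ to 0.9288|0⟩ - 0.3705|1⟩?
Z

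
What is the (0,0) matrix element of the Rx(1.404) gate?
0.7636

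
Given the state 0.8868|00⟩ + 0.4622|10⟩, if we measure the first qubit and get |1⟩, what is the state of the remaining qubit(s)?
|0⟩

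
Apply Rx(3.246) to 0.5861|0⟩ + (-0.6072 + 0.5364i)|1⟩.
(0.5051 + 0.6064i)|0⟩ + (0.03168 - 0.6133i)|1⟩

Rx(3.246) = [[cos(θ/2), −i·sin(θ/2)], [−i·sin(θ/2), cos(θ/2)]]; θ = 3.246, cos(θ/2) ≈ -0.05218, sin(θ/2) ≈ 0.998638.
With a = amp(|0⟩) = 0.5861 and b = amp(|1⟩) = (-0.6072 + 0.5364i):
new amp(|0⟩) = (-0.05218)·a + (-0.998638i)·b = (0.5051 + 0.6064i)
new amp(|1⟩) = (-0.998638i)·a + (-0.05218)·b = (0.03168 - 0.6133i)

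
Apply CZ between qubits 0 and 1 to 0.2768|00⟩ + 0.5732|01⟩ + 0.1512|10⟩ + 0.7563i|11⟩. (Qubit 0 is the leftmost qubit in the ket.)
0.2768|00⟩ + 0.5732|01⟩ + 0.1512|10⟩ - 0.7563i|11⟩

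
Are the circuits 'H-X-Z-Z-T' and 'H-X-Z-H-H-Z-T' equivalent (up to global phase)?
Yes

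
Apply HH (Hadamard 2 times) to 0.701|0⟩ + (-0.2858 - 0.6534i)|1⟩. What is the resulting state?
0.701|0⟩ + (-0.2858 - 0.6534i)|1⟩

H² = I, so an even number of Hadamards cancels: H^2 = I and the state is unchanged.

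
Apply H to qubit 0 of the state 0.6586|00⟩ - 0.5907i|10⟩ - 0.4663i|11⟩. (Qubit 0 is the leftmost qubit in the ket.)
(0.4657 - 0.4177i)|00⟩ - 0.3297i|01⟩ + (0.4657 + 0.4177i)|10⟩ + 0.3297i|11⟩

H on qubit 0 mixes each pair of kets that differ only in qubit 0: amplitudes (a, b) of (|…0…⟩, |…1…⟩) become ((a + b)/√2, (a − b)/√2). Kets absent from the input have amplitude 0.
(|00⟩, |10⟩): (a, b) = (0.6586, -0.5907i) → ((0.4657 - 0.4177i), (0.4657 + 0.4177i))
(|01⟩, |11⟩): (a, b) = (0, -0.4663i) → (-0.3297i, 0.3297i)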